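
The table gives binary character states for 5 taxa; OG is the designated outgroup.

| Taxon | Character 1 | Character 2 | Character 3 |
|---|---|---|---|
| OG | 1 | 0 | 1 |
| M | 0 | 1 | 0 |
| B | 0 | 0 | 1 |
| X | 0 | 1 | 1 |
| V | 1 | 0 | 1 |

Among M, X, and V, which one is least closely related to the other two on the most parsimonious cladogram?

Character polarity is set by the outgroup: the derived state is whichever differs from the outgroup's state, so for Character 1, Character 3 the derived state is '0', and for the remaining characters it is '1'.
Character 1: derived state '0' in B, M, and X only — synapomorphy for {B, M, X}.
Character 2: derived state '1' in M and X only — synapomorphy for {M, X}.
Character 3 (derived state '0') is unique to M (autapomorphy; uninformative for grouping).
Most parsimonious ingroup topology: (((M,X),B),V).
X and M share a more recent common ancestor with each other than either does with V, so V is the least closely related of the three.

V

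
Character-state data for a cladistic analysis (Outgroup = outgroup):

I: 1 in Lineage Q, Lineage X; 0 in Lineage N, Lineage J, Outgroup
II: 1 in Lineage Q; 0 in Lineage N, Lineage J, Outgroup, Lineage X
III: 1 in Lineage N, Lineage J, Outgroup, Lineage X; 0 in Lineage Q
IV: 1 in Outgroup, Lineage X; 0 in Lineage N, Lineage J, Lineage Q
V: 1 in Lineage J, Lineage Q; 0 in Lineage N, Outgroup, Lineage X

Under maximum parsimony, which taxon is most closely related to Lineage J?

Lineage Q

Character polarity is set by the outgroup: the derived state is whichever differs from the outgroup's state, so for III, IV the derived state is '0', and for the remaining characters it is '1'.
I (state '1') occurs in Lineage Q and Lineage X but conflicts with the nesting implied by the other characters — most parsimoniously interpreted as homoplasy.
II (derived state '1') is unique to Lineage Q (autapomorphy; uninformative for grouping).
III: derived state '0' in Lineage Q only — an autapomorphy, so it tells us nothing about relationships among taxa.
IV (derived state '0') is shared by Lineage J, Lineage N, and Lineage Q — a synapomorphy uniting that clade.
V: derived state '1' in Lineage J and Lineage Q only — synapomorphy for {Lineage J, Lineage Q}.
Most parsimonious ingroup topology: ((Lineage N,(Lineage Q,Lineage J)),Lineage X).
Lineage J and Lineage Q form a cherry on this tree, so they are sister taxa.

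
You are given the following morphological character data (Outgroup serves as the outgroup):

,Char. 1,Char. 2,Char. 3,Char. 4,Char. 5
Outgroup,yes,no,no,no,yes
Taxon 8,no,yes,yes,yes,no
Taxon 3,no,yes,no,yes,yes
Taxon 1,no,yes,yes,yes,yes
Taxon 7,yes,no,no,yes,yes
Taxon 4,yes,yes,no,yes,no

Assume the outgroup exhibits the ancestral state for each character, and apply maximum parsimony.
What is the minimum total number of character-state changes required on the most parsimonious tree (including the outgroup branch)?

Character polarity is set by the outgroup: the derived state is whichever differs from the outgroup's state, so for Char. 1, Char. 5 the derived state is 'no', and for the remaining characters it is 'yes'.
Only Taxon 1, Taxon 3, and Taxon 8 show the derived state 'no' for Char. 1, supporting them as a clade.
Only Taxon 1, Taxon 3, Taxon 4, and Taxon 8 show the derived state 'yes' for Char. 2, supporting them as a clade.
Char. 3: derived state 'yes' in Taxon 1 and Taxon 8 only — synapomorphy for {Taxon 1, Taxon 8}.
All ingroup taxa share the derived state 'yes' for Char. 4; it defines the ingroup but does not resolve relationships within it.
Char. 5 groups Taxon 4 and Taxon 8, which is incompatible with the clades supported by the remaining characters; treating it as convergent (homoplasy) costs fewer steps than any alternative tree.
Most parsimonious ingroup topology: ((((Taxon 8,Taxon 1),Taxon 3),Taxon 4),Taxon 7).
Changes per character on this tree: Char. 1: 1; Char. 2: 1; Char. 3: 1; Char. 4: 1; Char. 5: 2.
Total = 6.

6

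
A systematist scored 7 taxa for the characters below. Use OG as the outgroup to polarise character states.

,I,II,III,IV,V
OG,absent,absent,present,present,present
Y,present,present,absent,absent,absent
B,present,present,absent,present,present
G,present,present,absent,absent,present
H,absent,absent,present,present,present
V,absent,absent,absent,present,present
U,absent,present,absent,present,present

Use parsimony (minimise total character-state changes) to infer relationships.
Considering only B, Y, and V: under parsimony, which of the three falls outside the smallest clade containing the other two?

V

Character polarity is set by the outgroup: the derived state is whichever differs from the outgroup's state, so for III, IV, V the derived state is 'absent', and for the remaining characters it is 'present'.
I (derived state 'present') is shared by B, G, and Y — a synapomorphy uniting that clade.
II (derived state 'present') is shared by B, G, U, and Y — a synapomorphy uniting that clade.
Only B, G, U, V, and Y show the derived state 'absent' for III, supporting them as a clade.
IV: derived state 'absent' in G and Y only — synapomorphy for {G, Y}.
V (derived state 'absent') is unique to Y (autapomorphy; uninformative for grouping).
Most parsimonious ingroup topology: (((((Y,G),B),U),V),H).
Y and B share a more recent common ancestor with each other than either does with V, so V is the least closely related of the three.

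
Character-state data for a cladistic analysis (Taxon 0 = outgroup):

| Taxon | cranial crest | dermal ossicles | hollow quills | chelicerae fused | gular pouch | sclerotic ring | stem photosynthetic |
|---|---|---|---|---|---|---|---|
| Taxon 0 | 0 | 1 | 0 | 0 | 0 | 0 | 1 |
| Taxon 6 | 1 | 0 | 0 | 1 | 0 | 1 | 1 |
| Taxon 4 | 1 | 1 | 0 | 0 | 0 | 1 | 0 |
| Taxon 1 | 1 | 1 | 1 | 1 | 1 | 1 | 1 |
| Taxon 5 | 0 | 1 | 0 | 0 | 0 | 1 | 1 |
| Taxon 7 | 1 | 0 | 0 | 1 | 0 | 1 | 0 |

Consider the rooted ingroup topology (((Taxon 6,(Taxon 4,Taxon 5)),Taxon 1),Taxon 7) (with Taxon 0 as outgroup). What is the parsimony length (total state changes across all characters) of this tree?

Map each character onto (((Taxon 6,(Taxon 4,Taxon 5)),Taxon 1),Taxon 7) (rooted by Taxon 0) and count the minimum state changes it requires (Fitch parsimony):
cranial crest: 2; dermal ossicles: 2; hollow quills: 1; chelicerae fused: 2; gular pouch: 1; sclerotic ring: 1; stem photosynthetic: 2.
Total tree length = 11.

11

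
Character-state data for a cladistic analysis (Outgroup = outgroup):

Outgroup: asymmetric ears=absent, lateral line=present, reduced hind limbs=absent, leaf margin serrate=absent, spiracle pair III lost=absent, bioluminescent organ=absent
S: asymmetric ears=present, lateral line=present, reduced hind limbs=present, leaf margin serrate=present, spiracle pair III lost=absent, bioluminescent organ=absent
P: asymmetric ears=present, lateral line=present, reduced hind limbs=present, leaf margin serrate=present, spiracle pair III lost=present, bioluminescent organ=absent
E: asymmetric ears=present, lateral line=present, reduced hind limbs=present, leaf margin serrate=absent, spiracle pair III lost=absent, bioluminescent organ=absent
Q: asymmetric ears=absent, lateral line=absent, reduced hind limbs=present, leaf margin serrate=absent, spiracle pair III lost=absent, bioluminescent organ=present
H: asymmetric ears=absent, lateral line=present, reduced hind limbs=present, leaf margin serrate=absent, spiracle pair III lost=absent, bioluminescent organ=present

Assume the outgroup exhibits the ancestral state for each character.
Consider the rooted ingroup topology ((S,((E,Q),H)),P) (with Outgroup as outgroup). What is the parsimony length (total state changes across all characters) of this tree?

Map each character onto ((S,((E,Q),H)),P) (rooted by Outgroup) and count the minimum state changes it requires (Fitch parsimony):
asymmetric ears: 3; lateral line: 1; reduced hind limbs: 1; leaf margin serrate: 2; spiracle pair III lost: 1; bioluminescent organ: 2.
Total tree length = 10.

10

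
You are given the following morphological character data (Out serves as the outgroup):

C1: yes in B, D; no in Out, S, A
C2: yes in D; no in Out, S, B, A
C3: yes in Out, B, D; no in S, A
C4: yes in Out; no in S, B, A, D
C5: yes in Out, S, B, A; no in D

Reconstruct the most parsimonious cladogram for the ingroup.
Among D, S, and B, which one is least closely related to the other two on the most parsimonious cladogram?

Character polarity is set by the outgroup: the derived state is whichever differs from the outgroup's state, so for C3, C4, C5 the derived state is 'no', and for the remaining characters it is 'yes'.
C1: derived state 'yes' in B and D only — synapomorphy for {B, D}.
C2 (derived state 'yes') is unique to D (autapomorphy; uninformative for grouping).
Only A and S show the derived state 'no' for C3, supporting them as a clade.
All ingroup taxa share the derived state 'no' for C4; it defines the ingroup but does not resolve relationships within it.
C5: derived state 'no' in D only — an autapomorphy, so it tells us nothing about relationships among taxa.
Most parsimonious ingroup topology: ((S,A),(B,D)).
B and D share a more recent common ancestor with each other than either does with S, so S is the least closely related of the three.

S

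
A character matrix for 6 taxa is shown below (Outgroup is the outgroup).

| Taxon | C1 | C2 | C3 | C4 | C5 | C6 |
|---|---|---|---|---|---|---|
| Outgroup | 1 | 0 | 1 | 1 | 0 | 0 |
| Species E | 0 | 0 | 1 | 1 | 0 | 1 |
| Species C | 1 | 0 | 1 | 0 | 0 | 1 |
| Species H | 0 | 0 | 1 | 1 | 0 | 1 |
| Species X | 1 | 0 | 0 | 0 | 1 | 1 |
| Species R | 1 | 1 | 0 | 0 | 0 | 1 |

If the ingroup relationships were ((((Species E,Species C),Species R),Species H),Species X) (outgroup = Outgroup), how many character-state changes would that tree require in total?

Map each character onto ((((Species E,Species C),Species R),Species H),Species X) (rooted by Outgroup) and count the minimum state changes it requires (Fitch parsimony):
C1: 2; C2: 1; C3: 2; C4: 3; C5: 1; C6: 1.
Total tree length = 10.

10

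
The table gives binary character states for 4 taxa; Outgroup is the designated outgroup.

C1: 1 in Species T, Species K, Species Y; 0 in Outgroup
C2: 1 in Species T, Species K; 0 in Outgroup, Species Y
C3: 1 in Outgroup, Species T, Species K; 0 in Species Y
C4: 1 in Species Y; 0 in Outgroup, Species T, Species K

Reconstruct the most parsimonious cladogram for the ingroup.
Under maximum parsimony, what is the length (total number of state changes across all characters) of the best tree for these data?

Character polarity is set by the outgroup: the derived state is whichever differs from the outgroup's state, so for C3 the derived state is '0', and for the remaining characters it is '1'.
All ingroup taxa share the derived state '1' for C1; it defines the ingroup but does not resolve relationships within it.
C2 (derived state '1') is shared by Species K and Species T — a synapomorphy uniting that clade.
C3 (derived state '0') is unique to Species Y (autapomorphy; uninformative for grouping).
C4 (derived state '1') is unique to Species Y (autapomorphy; uninformative for grouping).
Most parsimonious ingroup topology: ((Species T,Species K),Species Y).
Changes per character on this tree: C1: 1; C2: 1; C3: 1; C4: 1.
Total = 4.

4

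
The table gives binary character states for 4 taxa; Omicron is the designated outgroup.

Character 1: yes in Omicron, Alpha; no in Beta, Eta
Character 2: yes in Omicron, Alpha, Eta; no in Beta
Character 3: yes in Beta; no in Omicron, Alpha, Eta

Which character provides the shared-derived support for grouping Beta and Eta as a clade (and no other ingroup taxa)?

Character polarity is set by the outgroup: the derived state is whichever differs from the outgroup's state, so for Character 1, Character 2 the derived state is 'no', and for the remaining characters it is 'yes'.
Only Beta and Eta show the derived state 'no' for Character 1, supporting them as a clade.
Character 2: derived state 'no' in Beta only — an autapomorphy, so it tells us nothing about relationships among taxa.
Character 3 (derived state 'yes') is unique to Beta (autapomorphy; uninformative for grouping).
Most parsimonious ingroup topology: ((Beta,Eta),Alpha).
The clade {Beta, Eta} is supported by Character 1: its derived state 'no' occurs in exactly those taxa and in no other taxon (including the outgroup).

Character 1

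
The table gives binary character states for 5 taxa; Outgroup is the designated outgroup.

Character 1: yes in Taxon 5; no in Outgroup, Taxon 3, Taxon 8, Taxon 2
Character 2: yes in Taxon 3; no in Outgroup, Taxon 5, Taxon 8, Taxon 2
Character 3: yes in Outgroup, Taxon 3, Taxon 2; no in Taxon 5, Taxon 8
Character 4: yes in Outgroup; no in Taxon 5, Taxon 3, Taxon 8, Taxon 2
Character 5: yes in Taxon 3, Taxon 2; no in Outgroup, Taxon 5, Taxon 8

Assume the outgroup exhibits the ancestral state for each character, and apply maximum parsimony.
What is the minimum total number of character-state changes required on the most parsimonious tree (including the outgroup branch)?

Character polarity is set by the outgroup: the derived state is whichever differs from the outgroup's state, so for Character 3, Character 4 the derived state is 'no', and for the remaining characters it is 'yes'.
Character 1: derived state 'yes' in Taxon 5 only — an autapomorphy, so it tells us nothing about relationships among taxa.
Character 2: derived state 'yes' in Taxon 3 only — an autapomorphy, so it tells us nothing about relationships among taxa.
Character 3: derived state 'no' in Taxon 5 and Taxon 8 only — synapomorphy for {Taxon 5, Taxon 8}.
Character 4 (derived state 'no') is shared by all ingroup taxa — unites the whole ingroup.
Only Taxon 2 and Taxon 3 show the derived state 'yes' for Character 5, supporting them as a clade.
Most parsimonious ingroup topology: ((Taxon 5,Taxon 8),(Taxon 3,Taxon 2)).
Changes per character on this tree: Character 1: 1; Character 2: 1; Character 3: 1; Character 4: 1; Character 5: 1.
Total = 5.

5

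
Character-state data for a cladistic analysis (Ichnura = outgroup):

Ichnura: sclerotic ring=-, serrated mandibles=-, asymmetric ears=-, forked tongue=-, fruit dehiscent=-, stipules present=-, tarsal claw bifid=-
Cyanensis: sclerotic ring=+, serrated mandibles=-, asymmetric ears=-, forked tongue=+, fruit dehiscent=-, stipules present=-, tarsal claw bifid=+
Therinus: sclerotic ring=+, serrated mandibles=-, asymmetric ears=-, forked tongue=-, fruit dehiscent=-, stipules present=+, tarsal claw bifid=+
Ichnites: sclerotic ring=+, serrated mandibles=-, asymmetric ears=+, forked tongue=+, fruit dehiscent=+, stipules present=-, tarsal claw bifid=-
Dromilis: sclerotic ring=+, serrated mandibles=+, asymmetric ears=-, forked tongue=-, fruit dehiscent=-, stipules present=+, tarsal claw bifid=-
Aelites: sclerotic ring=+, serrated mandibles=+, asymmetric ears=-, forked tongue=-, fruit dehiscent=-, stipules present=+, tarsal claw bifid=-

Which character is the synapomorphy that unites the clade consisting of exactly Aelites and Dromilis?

The outgroup has state '-' for every character, so '+' is the derived state throughout.
sclerotic ring (derived state '+') is shared by all ingroup taxa — unites the whole ingroup.
serrated mandibles: derived state '+' in Aelites and Dromilis only — synapomorphy for {Aelites, Dromilis}.
asymmetric ears (derived state '+') is unique to Ichnites (autapomorphy; uninformative for grouping).
Only Cyanensis and Ichnites show the derived state '+' for forked tongue, supporting them as a clade.
fruit dehiscent: derived state '+' in Ichnites only — an autapomorphy, so it tells us nothing about relationships among taxa.
stipules present (derived state '+') is shared by Aelites, Dromilis, and Therinus — a synapomorphy uniting that clade.
tarsal claw bifid (state '+') occurs in Cyanensis and Therinus but conflicts with the nesting implied by the other characters — most parsimoniously interpreted as homoplasy.
Most parsimonious ingroup topology: ((Cyanensis,Ichnites),(Therinus,(Dromilis,Aelites))).
The clade {Aelites, Dromilis} is supported by serrated mandibles: its derived state '+' occurs in exactly those taxa and in no other taxon (including the outgroup).

serrated mandibles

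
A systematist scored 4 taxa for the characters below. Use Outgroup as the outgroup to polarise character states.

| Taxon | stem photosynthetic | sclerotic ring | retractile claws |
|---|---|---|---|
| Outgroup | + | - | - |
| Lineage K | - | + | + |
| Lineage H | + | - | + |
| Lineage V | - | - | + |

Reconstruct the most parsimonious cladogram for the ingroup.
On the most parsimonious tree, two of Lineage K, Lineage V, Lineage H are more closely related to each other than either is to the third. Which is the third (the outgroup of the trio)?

Lineage H

Character polarity is set by the outgroup: the derived state is whichever differs from the outgroup's state, so for stem photosynthetic the derived state is '-', and for the remaining characters it is '+'.
stem photosynthetic: derived state '-' in Lineage K and Lineage V only — synapomorphy for {Lineage K, Lineage V}.
sclerotic ring: derived state '+' in Lineage K only — an autapomorphy, so it tells us nothing about relationships among taxa.
All ingroup taxa share the derived state '+' for retractile claws; it defines the ingroup but does not resolve relationships within it.
Most parsimonious ingroup topology: ((Lineage K,Lineage V),Lineage H).
Lineage V and Lineage K share a more recent common ancestor with each other than either does with Lineage H, so Lineage H is the least closely related of the three.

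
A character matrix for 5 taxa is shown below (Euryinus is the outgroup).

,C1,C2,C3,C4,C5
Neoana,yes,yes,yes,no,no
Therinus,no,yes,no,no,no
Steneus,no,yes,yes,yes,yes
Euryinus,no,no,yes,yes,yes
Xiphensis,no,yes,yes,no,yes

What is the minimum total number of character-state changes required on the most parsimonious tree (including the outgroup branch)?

5

Character polarity is set by the outgroup: the derived state is whichever differs from the outgroup's state, so for C3, C4, C5 the derived state is 'no', and for the remaining characters it is 'yes'.
C1: derived state 'yes' in Neoana only — an autapomorphy, so it tells us nothing about relationships among taxa.
C2 (derived state 'yes') is shared by all ingroup taxa — unites the whole ingroup.
C3 (derived state 'no') is unique to Therinus (autapomorphy; uninformative for grouping).
C4: derived state 'no' in Neoana, Therinus, and Xiphensis only — synapomorphy for {Neoana, Therinus, Xiphensis}.
C5 (derived state 'no') is shared by Neoana and Therinus — a synapomorphy uniting that clade.
Most parsimonious ingroup topology: ((Xiphensis,(Therinus,Neoana)),Steneus).
Changes per character on this tree: C1: 1; C2: 1; C3: 1; C4: 1; C5: 1.
Total = 5.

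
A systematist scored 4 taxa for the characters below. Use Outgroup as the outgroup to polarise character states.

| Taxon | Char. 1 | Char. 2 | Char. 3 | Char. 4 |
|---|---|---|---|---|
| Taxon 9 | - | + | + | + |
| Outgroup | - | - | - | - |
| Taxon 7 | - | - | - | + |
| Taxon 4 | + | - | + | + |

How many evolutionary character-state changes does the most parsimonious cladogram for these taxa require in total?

The outgroup has state '-' for every character, so '+' is the derived state throughout.
Char. 1 (derived state '+') is unique to Taxon 4 (autapomorphy; uninformative for grouping).
Char. 2: derived state '+' in Taxon 9 only — an autapomorphy, so it tells us nothing about relationships among taxa.
Char. 3: derived state '+' in Taxon 4 and Taxon 9 only — synapomorphy for {Taxon 4, Taxon 9}.
All ingroup taxa share the derived state '+' for Char. 4; it defines the ingroup but does not resolve relationships within it.
Most parsimonious ingroup topology: ((Taxon 4,Taxon 9),Taxon 7).
Changes per character on this tree: Char. 1: 1; Char. 2: 1; Char. 3: 1; Char. 4: 1.
Total = 4.

4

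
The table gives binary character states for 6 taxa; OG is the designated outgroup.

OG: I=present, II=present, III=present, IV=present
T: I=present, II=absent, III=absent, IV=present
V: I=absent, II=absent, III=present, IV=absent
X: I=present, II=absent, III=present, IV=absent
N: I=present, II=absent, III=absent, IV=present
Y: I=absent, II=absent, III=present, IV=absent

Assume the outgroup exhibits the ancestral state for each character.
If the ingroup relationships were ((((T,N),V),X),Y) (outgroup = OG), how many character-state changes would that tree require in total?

Map each character onto ((((T,N),V),X),Y) (rooted by OG) and count the minimum state changes it requires (Fitch parsimony):
I: 2; II: 1; III: 1; IV: 2.
Total tree length = 6.

6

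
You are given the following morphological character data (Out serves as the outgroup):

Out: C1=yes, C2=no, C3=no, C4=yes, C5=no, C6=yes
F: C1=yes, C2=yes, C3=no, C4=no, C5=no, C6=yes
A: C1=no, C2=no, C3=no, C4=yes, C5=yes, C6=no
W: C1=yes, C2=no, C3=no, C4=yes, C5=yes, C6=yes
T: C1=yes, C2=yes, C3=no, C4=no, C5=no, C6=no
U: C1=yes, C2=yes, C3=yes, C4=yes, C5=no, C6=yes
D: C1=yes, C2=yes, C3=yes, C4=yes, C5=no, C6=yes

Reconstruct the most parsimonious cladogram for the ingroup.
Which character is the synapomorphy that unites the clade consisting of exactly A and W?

C5

Character polarity is set by the outgroup: the derived state is whichever differs from the outgroup's state, so for C1, C4, C6 the derived state is 'no', and for the remaining characters it is 'yes'.
C1 (derived state 'no') is unique to A (autapomorphy; uninformative for grouping).
C2: derived state 'yes' in D, F, T, and U only — synapomorphy for {D, F, T, U}.
C3: derived state 'yes' in D and U only — synapomorphy for {D, U}.
Only F and T show the derived state 'no' for C4, supporting them as a clade.
Only A and W show the derived state 'yes' for C5, supporting them as a clade.
C6 groups A and T, which is incompatible with the clades supported by the remaining characters; treating it as convergent (homoplasy) costs fewer steps than any alternative tree.
Most parsimonious ingroup topology: (((F,T),(U,D)),(A,W)).
The clade {A, W} is supported by C5: its derived state 'yes' occurs in exactly those taxa and in no other taxon (including the outgroup).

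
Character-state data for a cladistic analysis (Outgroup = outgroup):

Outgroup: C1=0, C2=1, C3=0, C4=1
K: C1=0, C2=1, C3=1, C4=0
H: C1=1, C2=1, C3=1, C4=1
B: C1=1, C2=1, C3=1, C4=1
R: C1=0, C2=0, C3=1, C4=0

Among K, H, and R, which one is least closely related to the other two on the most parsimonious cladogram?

H

Character polarity is set by the outgroup: the derived state is whichever differs from the outgroup's state, so for C2, C4 the derived state is '0', and for the remaining characters it is '1'.
C1 (derived state '1') is shared by B and H — a synapomorphy uniting that clade.
C2 (derived state '0') is unique to R (autapomorphy; uninformative for grouping).
All ingroup taxa share the derived state '1' for C3; it defines the ingroup but does not resolve relationships within it.
Only K and R show the derived state '0' for C4, supporting them as a clade.
Most parsimonious ingroup topology: ((K,R),(H,B)).
R and K share a more recent common ancestor with each other than either does with H, so H is the least closely related of the three.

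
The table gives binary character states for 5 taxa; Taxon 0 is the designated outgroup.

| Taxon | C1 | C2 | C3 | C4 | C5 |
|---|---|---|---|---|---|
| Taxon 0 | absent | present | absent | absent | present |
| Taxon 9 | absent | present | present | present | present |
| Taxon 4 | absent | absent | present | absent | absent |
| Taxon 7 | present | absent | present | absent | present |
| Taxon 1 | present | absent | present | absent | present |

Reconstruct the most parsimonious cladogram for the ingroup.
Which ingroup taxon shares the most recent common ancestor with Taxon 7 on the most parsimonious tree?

Character polarity is set by the outgroup: the derived state is whichever differs from the outgroup's state, so for C2, C5 the derived state is 'absent', and for the remaining characters it is 'present'.
C1: derived state 'present' in Taxon 1 and Taxon 7 only — synapomorphy for {Taxon 1, Taxon 7}.
Only Taxon 1, Taxon 4, and Taxon 7 show the derived state 'absent' for C2, supporting them as a clade.
C3 (derived state 'present') is shared by all ingroup taxa — unites the whole ingroup.
C4 (derived state 'present') is unique to Taxon 9 (autapomorphy; uninformative for grouping).
C5: derived state 'absent' in Taxon 4 only — an autapomorphy, so it tells us nothing about relationships among taxa.
Most parsimonious ingroup topology: (Taxon 9,(Taxon 4,(Taxon 7,Taxon 1))).
Taxon 7 and Taxon 1 form a cherry on this tree, so they are sister taxa.

Taxon 1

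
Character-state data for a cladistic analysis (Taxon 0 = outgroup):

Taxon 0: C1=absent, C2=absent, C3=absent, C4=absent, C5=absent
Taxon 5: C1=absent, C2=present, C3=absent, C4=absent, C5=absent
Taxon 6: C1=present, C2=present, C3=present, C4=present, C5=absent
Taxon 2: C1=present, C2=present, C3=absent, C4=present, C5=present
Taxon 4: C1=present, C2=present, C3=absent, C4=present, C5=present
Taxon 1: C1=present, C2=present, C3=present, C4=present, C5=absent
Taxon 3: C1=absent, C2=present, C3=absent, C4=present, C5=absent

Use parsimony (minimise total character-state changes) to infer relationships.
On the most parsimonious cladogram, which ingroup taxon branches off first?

Taxon 5

The outgroup has state 'absent' for every character, so 'present' is the derived state throughout.
C1: derived state 'present' in Taxon 1, Taxon 2, Taxon 4, and Taxon 6 only — synapomorphy for {Taxon 1, Taxon 2, Taxon 4, Taxon 6}.
C2 (derived state 'present') is shared by all ingroup taxa — unites the whole ingroup.
C3 (derived state 'present') is shared by Taxon 1 and Taxon 6 — a synapomorphy uniting that clade.
C4: derived state 'present' in Taxon 1, Taxon 2, Taxon 3, Taxon 4, and Taxon 6 only — synapomorphy for {Taxon 1, Taxon 2, Taxon 3, Taxon 4, Taxon 6}.
C5: derived state 'present' in Taxon 2 and Taxon 4 only — synapomorphy for {Taxon 2, Taxon 4}.
Most parsimonious ingroup topology: ((((Taxon 6,Taxon 1),(Taxon 4,Taxon 2)),Taxon 3),Taxon 5).
Taxon 5 is sister to the clade containing all other ingroup taxa, so it is the earliest-diverging (most basal) ingroup lineage.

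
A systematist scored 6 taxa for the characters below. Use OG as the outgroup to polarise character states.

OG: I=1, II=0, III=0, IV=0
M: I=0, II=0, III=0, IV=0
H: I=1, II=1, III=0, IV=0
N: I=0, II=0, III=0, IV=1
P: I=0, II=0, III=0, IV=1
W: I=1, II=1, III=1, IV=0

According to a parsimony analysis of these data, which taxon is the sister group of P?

N

Character polarity is set by the outgroup: the derived state is whichever differs from the outgroup's state, so for I the derived state is '0', and for the remaining characters it is '1'.
Only M, N, and P show the derived state '0' for I, supporting them as a clade.
II (derived state '1') is shared by H and W — a synapomorphy uniting that clade.
III: derived state '1' in W only — an autapomorphy, so it tells us nothing about relationships among taxa.
IV: derived state '1' in N and P only — synapomorphy for {N, P}.
Most parsimonious ingroup topology: ((M,(N,P)),(H,W)).
P and N form a cherry on this tree, so they are sister taxa.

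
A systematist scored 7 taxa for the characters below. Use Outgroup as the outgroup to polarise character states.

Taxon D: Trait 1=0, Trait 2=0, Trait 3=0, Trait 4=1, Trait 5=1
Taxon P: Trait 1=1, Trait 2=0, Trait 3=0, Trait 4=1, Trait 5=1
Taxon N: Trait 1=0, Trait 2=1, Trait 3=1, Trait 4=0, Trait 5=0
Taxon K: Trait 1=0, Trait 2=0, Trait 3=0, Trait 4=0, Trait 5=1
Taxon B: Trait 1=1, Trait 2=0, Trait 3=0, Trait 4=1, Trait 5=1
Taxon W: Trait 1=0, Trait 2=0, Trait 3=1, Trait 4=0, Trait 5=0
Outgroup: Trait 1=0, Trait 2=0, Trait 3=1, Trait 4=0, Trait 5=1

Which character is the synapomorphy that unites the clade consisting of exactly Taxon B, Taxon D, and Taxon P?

Trait 4

Character polarity is set by the outgroup: the derived state is whichever differs from the outgroup's state, so for Trait 3, Trait 5 the derived state is '0', and for the remaining characters it is '1'.
Trait 1 (derived state '1') is shared by Taxon B and Taxon P — a synapomorphy uniting that clade.
Trait 2 (derived state '1') is unique to Taxon N (autapomorphy; uninformative for grouping).
Only Taxon B, Taxon D, Taxon K, and Taxon P show the derived state '0' for Trait 3, supporting them as a clade.
Trait 4 (derived state '1') is shared by Taxon B, Taxon D, and Taxon P — a synapomorphy uniting that clade.
Trait 5: derived state '0' in Taxon N and Taxon W only — synapomorphy for {Taxon N, Taxon W}.
Most parsimonious ingroup topology: ((Taxon N,Taxon W),((Taxon D,(Taxon P,Taxon B)),Taxon K)).
The clade {Taxon B, Taxon D, Taxon P} is supported by Trait 4: its derived state '1' occurs in exactly those taxa and in no other taxon (including the outgroup).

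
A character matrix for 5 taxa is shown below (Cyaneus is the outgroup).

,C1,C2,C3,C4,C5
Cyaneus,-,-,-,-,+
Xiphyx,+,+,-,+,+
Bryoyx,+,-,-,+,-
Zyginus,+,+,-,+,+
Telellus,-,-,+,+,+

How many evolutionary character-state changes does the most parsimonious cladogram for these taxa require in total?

5

Character polarity is set by the outgroup: the derived state is whichever differs from the outgroup's state, so for C5 the derived state is '-', and for the remaining characters it is '+'.
Only Bryoyx, Xiphyx, and Zyginus show the derived state '+' for C1, supporting them as a clade.
Only Xiphyx and Zyginus show the derived state '+' for C2, supporting them as a clade.
C3 (derived state '+') is unique to Telellus (autapomorphy; uninformative for grouping).
All ingroup taxa share the derived state '+' for C4; it defines the ingroup but does not resolve relationships within it.
C5: derived state '-' in Bryoyx only — an autapomorphy, so it tells us nothing about relationships among taxa.
Most parsimonious ingroup topology: (((Xiphyx,Zyginus),Bryoyx),Telellus).
Changes per character on this tree: C1: 1; C2: 1; C3: 1; C4: 1; C5: 1.
Total = 5.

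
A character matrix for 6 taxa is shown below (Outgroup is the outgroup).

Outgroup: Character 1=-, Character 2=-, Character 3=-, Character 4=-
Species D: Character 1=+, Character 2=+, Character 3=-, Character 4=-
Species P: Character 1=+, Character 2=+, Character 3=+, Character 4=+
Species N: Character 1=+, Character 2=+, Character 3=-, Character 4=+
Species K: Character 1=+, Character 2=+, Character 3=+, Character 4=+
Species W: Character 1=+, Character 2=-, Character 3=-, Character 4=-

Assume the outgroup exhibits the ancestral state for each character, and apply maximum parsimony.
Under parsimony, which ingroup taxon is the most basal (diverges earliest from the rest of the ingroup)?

The outgroup has state '-' for every character, so '+' is the derived state throughout.
Character 1 (derived state '+') is shared by all ingroup taxa — unites the whole ingroup.
Character 2: derived state '+' in Species D, Species K, Species N, and Species P only — synapomorphy for {Species D, Species K, Species N, Species P}.
Character 3 (derived state '+') is shared by Species K and Species P — a synapomorphy uniting that clade.
Character 4 (derived state '+') is shared by Species K, Species N, and Species P — a synapomorphy uniting that clade.
Most parsimonious ingroup topology: ((Species D,((Species P,Species K),Species N)),Species W).
Species W is sister to the clade containing all other ingroup taxa, so it is the earliest-diverging (most basal) ingroup lineage.

Species W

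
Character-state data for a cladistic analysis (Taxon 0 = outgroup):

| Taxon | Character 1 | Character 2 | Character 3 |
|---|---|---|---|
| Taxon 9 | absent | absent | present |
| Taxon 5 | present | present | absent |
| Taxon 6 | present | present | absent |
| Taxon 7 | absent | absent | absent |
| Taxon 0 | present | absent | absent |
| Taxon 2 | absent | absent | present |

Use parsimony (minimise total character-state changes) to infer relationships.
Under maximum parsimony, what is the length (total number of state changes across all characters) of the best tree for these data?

3

Character polarity is set by the outgroup: the derived state is whichever differs from the outgroup's state, so for Character 1 the derived state is 'absent', and for the remaining characters it is 'present'.
Character 1: derived state 'absent' in Taxon 2, Taxon 7, and Taxon 9 only — synapomorphy for {Taxon 2, Taxon 7, Taxon 9}.
Character 2: derived state 'present' in Taxon 5 and Taxon 6 only — synapomorphy for {Taxon 5, Taxon 6}.
Only Taxon 2 and Taxon 9 show the derived state 'present' for Character 3, supporting them as a clade.
Most parsimonious ingroup topology: (((Taxon 2,Taxon 9),Taxon 7),(Taxon 6,Taxon 5)).
Changes per character on this tree: Character 1: 1; Character 2: 1; Character 3: 1.
Total = 3.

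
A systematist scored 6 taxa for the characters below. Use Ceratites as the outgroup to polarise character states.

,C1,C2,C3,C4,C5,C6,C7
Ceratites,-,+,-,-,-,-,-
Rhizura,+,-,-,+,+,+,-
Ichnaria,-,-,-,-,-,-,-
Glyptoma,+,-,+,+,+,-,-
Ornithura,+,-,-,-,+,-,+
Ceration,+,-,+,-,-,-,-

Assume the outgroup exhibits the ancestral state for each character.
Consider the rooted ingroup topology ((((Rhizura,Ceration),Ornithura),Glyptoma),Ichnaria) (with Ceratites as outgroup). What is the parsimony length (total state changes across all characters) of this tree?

10

Map each character onto ((((Rhizura,Ceration),Ornithura),Glyptoma),Ichnaria) (rooted by Ceratites) and count the minimum state changes it requires (Fitch parsimony):
C1: 1; C2: 1; C3: 2; C4: 2; C5: 2; C6: 1; C7: 1.
Total tree length = 10.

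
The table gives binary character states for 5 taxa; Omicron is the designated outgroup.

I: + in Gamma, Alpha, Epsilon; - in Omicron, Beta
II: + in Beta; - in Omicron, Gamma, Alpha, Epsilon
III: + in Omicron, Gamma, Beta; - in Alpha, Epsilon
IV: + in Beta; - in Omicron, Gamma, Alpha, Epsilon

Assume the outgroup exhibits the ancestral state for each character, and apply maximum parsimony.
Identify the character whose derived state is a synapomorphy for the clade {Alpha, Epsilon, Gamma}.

I

Character polarity is set by the outgroup: the derived state is whichever differs from the outgroup's state, so for III the derived state is '-', and for the remaining characters it is '+'.
Only Alpha, Epsilon, and Gamma show the derived state '+' for I, supporting them as a clade.
II (derived state '+') is unique to Beta (autapomorphy; uninformative for grouping).
III: derived state '-' in Alpha and Epsilon only — synapomorphy for {Alpha, Epsilon}.
IV (derived state '+') is unique to Beta (autapomorphy; uninformative for grouping).
Most parsimonious ingroup topology: ((Gamma,(Alpha,Epsilon)),Beta).
The clade {Alpha, Epsilon, Gamma} is supported by I: its derived state '+' occurs in exactly those taxa and in no other taxon (including the outgroup).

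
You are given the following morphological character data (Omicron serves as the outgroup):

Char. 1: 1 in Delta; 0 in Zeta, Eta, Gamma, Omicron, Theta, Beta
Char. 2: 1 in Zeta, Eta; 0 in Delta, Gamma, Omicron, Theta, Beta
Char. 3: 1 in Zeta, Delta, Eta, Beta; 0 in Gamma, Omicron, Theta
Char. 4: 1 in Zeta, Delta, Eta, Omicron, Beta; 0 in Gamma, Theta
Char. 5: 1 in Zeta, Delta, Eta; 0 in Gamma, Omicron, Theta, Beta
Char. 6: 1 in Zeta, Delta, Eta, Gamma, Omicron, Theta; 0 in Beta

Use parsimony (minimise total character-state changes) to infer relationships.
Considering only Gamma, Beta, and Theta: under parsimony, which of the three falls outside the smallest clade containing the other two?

Beta

Character polarity is set by the outgroup: the derived state is whichever differs from the outgroup's state, so for Char. 4, Char. 6 the derived state is '0', and for the remaining characters it is '1'.
Char. 1 (derived state '1') is unique to Delta (autapomorphy; uninformative for grouping).
Char. 2 (derived state '1') is shared by Eta and Zeta — a synapomorphy uniting that clade.
Char. 3 (derived state '1') is shared by Beta, Delta, Eta, and Zeta — a synapomorphy uniting that clade.
Char. 4: derived state '0' in Gamma and Theta only — synapomorphy for {Gamma, Theta}.
Char. 5 (derived state '1') is shared by Delta, Eta, and Zeta — a synapomorphy uniting that clade.
Char. 6 (derived state '0') is unique to Beta (autapomorphy; uninformative for grouping).
Most parsimonious ingroup topology: ((((Eta,Zeta),Delta),Beta),(Theta,Gamma)).
Gamma and Theta share a more recent common ancestor with each other than either does with Beta, so Beta is the least closely related of the three.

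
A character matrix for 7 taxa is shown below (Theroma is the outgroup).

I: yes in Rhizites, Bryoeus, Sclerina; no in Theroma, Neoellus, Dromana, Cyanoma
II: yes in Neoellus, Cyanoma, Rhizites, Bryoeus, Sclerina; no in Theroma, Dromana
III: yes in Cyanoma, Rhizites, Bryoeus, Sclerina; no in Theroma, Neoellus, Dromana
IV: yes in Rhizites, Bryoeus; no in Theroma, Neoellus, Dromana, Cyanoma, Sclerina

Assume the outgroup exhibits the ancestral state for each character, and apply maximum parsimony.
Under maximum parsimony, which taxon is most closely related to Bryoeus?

Rhizites

The outgroup has state 'no' for every character, so 'yes' is the derived state throughout.
I (derived state 'yes') is shared by Bryoeus, Rhizites, and Sclerina — a synapomorphy uniting that clade.
II: derived state 'yes' in Bryoeus, Cyanoma, Neoellus, Rhizites, and Sclerina only — synapomorphy for {Bryoeus, Cyanoma, Neoellus, Rhizites, Sclerina}.
III: derived state 'yes' in Bryoeus, Cyanoma, Rhizites, and Sclerina only — synapomorphy for {Bryoeus, Cyanoma, Rhizites, Sclerina}.
Only Bryoeus and Rhizites show the derived state 'yes' for IV, supporting them as a clade.
Most parsimonious ingroup topology: ((Neoellus,(Cyanoma,((Rhizites,Bryoeus),Sclerina))),Dromana).
Bryoeus and Rhizites form a cherry on this tree, so they are sister taxa.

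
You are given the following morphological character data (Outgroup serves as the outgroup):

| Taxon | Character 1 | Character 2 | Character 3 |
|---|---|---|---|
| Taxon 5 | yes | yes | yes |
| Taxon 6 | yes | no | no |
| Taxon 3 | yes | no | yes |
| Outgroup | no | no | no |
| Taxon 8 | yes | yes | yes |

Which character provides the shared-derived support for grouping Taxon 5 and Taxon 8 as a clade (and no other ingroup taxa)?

Character 2

The outgroup has state 'no' for every character, so 'yes' is the derived state throughout.
Character 1 (derived state 'yes') is shared by all ingroup taxa — unites the whole ingroup.
Character 2 (derived state 'yes') is shared by Taxon 5 and Taxon 8 — a synapomorphy uniting that clade.
Only Taxon 3, Taxon 5, and Taxon 8 show the derived state 'yes' for Character 3, supporting them as a clade.
Most parsimonious ingroup topology: (((Taxon 5,Taxon 8),Taxon 3),Taxon 6).
The clade {Taxon 5, Taxon 8} is supported by Character 2: its derived state 'yes' occurs in exactly those taxa and in no other taxon (including the outgroup).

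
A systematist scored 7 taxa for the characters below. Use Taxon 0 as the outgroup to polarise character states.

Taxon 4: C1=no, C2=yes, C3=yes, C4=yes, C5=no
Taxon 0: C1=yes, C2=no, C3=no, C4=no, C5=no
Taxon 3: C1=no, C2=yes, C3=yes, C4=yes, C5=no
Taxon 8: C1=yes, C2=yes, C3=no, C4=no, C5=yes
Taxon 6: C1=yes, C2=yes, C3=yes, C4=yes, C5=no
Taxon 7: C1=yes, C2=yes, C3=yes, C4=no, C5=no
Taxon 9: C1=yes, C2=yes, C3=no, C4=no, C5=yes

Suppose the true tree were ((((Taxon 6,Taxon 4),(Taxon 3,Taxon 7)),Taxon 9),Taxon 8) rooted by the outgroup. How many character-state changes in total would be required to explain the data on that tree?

Map each character onto ((((Taxon 6,Taxon 4),(Taxon 3,Taxon 7)),Taxon 9),Taxon 8) (rooted by Taxon 0) and count the minimum state changes it requires (Fitch parsimony):
C1: 2; C2: 1; C3: 1; C4: 2; C5: 2.
Total tree length = 8.

8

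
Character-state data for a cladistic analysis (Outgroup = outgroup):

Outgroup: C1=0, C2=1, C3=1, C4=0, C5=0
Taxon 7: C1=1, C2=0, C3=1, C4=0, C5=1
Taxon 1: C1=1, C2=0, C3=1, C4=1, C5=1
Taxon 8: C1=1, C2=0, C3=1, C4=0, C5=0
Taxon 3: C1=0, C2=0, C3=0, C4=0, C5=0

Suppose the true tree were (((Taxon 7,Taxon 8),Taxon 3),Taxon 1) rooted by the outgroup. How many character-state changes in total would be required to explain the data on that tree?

7

Map each character onto (((Taxon 7,Taxon 8),Taxon 3),Taxon 1) (rooted by Outgroup) and count the minimum state changes it requires (Fitch parsimony):
C1: 2; C2: 1; C3: 1; C4: 1; C5: 2.
Total tree length = 7.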